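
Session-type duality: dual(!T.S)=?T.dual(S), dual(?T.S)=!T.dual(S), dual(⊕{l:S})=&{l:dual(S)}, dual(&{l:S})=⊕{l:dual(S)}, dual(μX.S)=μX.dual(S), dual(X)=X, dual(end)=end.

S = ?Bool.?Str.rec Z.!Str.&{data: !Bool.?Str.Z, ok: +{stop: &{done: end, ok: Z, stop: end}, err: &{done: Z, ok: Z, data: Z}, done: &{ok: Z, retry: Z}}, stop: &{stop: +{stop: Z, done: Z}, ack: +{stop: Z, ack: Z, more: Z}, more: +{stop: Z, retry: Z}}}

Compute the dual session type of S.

?Bool → !Bool
  ?Str → !Str
    rec Z → rec Z  (binder kept)
      !Str → ?Str
        &{data,ok,stop} → +{data,ok,stop}  (&→⊕)
          case data:
            !Bool → ?Bool
              ?Str → !Str
                Z self-dual
          case ok:
            +{stop,err,done} → &{stop,err,done}  (⊕→&)
              case stop:
                &{done,ok,stop} → +{done,ok,stop}  (&→⊕)
                  case done:
                    end self-dual
                  case ok:
                    Z self-dual
                  case stop:
                    end self-dual
              case err:
                &{done,ok,data} → +{done,ok,data}  (&→⊕)
                  case done:
                    Z self-dual
                  case ok:
                    Z self-dual
                  case data:
                    Z self-dual
              case done:
                &{ok,retry} → +{ok,retry}  (&→⊕)
                  case ok:
                    Z self-dual
                  case retry:
                    Z self-dual
          case stop:
            &{stop,ack,more} → +{stop,ack,more}  (&→⊕)
              case stop:
                +{stop,done} → &{stop,done}  (⊕→&)
                  case stop:
                    Z self-dual
                  case done:
                    Z self-dual
              case ack:
                +{stop,ack,more} → &{stop,ack,more}  (⊕→&)
                  case stop:
                    Z self-dual
                  case ack:
                    Z self-dual
                  case more:
                    Z self-dual
              case more:
                +{stop,retry} → &{stop,retry}  (⊕→&)
                  case stop:
                    Z self-dual
                  case retry:
                    Z self-dual

!Bool.!Str.rec Z.?Str.+{data: ?Bool.!Str.Z, ok: &{stop: +{done: end, ok: Z, stop: end}, err: +{done: Z, ok: Z, data: Z}, done: +{ok: Z, retry: Z}}, stop: +{stop: &{stop: Z, done: Z}, ack: &{stop: Z, ack: Z, more: Z}, more: &{stop: Z, retry: Z}}}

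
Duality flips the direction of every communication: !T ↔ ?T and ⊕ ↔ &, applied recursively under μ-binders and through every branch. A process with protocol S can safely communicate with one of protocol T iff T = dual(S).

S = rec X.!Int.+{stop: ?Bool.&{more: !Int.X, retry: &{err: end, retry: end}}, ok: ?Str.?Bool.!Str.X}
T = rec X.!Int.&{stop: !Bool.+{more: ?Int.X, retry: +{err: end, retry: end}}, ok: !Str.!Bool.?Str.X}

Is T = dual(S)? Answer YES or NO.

rec X | rec X  match (rec unchanged)
  !Int | !Int  ✗ same direction on both sides — not dual

NO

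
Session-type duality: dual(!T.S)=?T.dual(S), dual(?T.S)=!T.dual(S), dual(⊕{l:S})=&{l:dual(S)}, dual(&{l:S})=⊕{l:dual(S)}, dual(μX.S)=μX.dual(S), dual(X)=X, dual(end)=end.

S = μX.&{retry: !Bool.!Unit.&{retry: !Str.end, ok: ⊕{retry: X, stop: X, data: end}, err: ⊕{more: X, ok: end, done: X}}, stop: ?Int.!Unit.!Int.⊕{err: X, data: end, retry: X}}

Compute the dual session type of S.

μX.⊕{retry: ?Bool.?Unit.⊕{retry: ?Str.end, ok: &{retry: X, stop: X, data: end}, err: &{more: X, ok: end, done: X}}, stop: !Int.?Unit.?Int.&{err: X, data: end, retry: X}}

μX = μX  (binder kept)
  &{retry,stop} = ⊕{retry,stop}  (&→⊕)
    case retry:
      !Bool = ?Bool
        !Unit = ?Unit
          &{retry,ok,err} = ⊕{retry,ok,err}  (&→⊕)
            case retry:
              !Str = ?Str
                end ↦ end
            case ok:
              ⊕{retry,stop,data} = &{retry,stop,data}  (internal→external)
                case retry:
                  X ↦ X
                case stop:
                  X ↦ X
                case data:
                  end ↦ end
            case err:
              ⊕{more,ok,done} = &{more,ok,done}  (internal→external)
                case more:
                  X ↦ X
                case ok:
                  end ↦ end
                case done:
                  X ↦ X
    case stop:
      ?Int = !Int
        !Unit = ?Unit
          !Int = ?Int
            ⊕{err,data,retry} = &{err,data,retry}  (internal→external)
              case err:
                X ↦ X
              case data:
                end ↦ end
              case retry:
                X ↦ X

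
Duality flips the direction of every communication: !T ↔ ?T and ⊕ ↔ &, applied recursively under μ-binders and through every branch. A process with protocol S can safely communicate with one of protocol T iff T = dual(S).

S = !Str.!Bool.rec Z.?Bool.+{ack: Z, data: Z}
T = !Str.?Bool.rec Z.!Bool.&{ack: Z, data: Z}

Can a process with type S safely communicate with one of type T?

!Str vs !Str  ✗ same direction on both sides — not dual

NO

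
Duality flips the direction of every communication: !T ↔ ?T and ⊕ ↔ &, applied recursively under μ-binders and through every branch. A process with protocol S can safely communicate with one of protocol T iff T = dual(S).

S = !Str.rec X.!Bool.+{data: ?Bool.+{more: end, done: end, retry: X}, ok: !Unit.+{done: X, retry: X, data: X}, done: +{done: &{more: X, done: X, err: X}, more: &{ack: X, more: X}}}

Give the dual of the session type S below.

?Str.rec X.?Bool.&{data: !Bool.&{more: end, done: end, retry: X}, ok: ?Unit.&{done: X, retry: X, data: X}, done: &{done: +{more: X, done: X, err: X}, more: +{ack: X, more: X}}}

!Str → ?Str
  rec X → rec X  (rec unchanged)
    !Bool → ?Bool
      +{data,ok,done} → &{data,ok,done}  (select→offer)
        [data]
          ?Bool → !Bool
            +{more,done,retry} → &{more,done,retry}  (select→offer)
              [more]
                end ↦ end
              [done]
                end ↦ end
              [retry]
                X ↦ X
        [ok]
          !Unit → ?Unit
            +{done,retry,data} → &{done,retry,data}  (select→offer)
              [done]
                X ↦ X
              [retry]
                X ↦ X
              [data]
                X ↦ X
        [done]
          +{done,more} → &{done,more}  (select→offer)
            [done]
              &{more,done,err} → +{more,done,err}  (external→internal)
                [more]
                  X ↦ X
                [done]
                  X ↦ X
                [err]
                  X ↦ X
            [more]
              &{ack,more} → +{ack,more}  (external→internal)
                [ack]
                  X ↦ X
                [more]
                  X ↦ X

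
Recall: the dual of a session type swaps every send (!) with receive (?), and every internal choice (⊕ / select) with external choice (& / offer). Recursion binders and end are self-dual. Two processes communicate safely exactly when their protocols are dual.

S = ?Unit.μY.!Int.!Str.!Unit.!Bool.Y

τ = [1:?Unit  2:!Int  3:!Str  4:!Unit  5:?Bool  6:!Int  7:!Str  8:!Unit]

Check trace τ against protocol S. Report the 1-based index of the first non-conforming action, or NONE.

step 1: ?Unit  match  residual = μY.…
step 2: !Int  match  residual = !Str.!Unit.!Bool.μY.…
step 3: !Str  match  residual = !Unit.!Bool.μY.…
step 4: !Unit  match  residual = !Bool.μY.…
step 5: got ?Bool, protocol expects !Bool  ✗

5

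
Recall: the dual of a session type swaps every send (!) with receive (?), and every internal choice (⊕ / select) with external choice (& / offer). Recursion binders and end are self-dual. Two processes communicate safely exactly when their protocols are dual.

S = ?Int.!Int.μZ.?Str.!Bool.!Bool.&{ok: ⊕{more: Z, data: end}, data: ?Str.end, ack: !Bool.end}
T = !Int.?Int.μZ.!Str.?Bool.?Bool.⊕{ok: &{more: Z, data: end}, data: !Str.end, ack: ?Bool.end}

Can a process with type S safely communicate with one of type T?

?Int vs !Int  ✓
  !Int vs ?Int  ✓
    μZ vs μZ  ✓ (binder kept)
      ?Str vs !Str  ✓
        !Bool vs ?Bool  ✓
          !Bool vs ?Bool  ✓
            &{ok,data,ack} vs ⊕{ok,data,ack}  ✓ label sets agree
              [ok]
                ⊕{more,data} vs &{more,data}  ✓ label sets agree
                  [more]
                    Z vs Z  ✓
                  [data]
                    end vs end  ✓
              [data]
                ?Str vs !Str  ✓
                  end vs end  ✓
              [ack]
                !Bool vs ?Bool  ✓
                  end vs end  ✓

YES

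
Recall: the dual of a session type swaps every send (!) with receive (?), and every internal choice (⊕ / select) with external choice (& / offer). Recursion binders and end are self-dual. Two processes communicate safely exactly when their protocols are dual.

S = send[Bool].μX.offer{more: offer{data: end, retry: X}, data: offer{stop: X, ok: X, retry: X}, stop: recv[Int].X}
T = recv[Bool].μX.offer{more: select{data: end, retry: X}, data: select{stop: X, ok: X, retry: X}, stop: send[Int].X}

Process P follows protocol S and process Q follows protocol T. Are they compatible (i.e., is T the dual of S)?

NO

send[Bool] ‖ recv[Bool]  ok
  μX ‖ μX  ok (binder kept)
    offer{more,data,stop} ‖ offer{more,data,stop}  ✗ choice polarity not flipped — not dual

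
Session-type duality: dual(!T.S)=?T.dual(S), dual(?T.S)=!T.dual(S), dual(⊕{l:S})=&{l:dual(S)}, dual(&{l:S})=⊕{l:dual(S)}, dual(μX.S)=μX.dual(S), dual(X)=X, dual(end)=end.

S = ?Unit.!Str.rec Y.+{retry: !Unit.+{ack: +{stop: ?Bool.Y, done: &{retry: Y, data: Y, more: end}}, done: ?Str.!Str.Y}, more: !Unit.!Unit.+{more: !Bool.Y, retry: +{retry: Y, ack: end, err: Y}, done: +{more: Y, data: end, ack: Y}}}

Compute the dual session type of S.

!Unit.?Str.rec Y.&{retry: ?Unit.&{ack: &{stop: !Bool.Y, done: +{retry: Y, data: Y, more: end}}, done: !Str.?Str.Y}, more: ?Unit.?Unit.&{more: ?Bool.Y, retry: &{retry: Y, ack: end, err: Y}, done: &{more: Y, data: end, ack: Y}}}

?Unit ↦ !Unit
  !Str ↦ ?Str
    rec Y ↦ rec Y  (binder kept)
      +{retry,more} ↦ &{retry,more}  (⊕→&)
        • retry:
          !Unit ↦ ?Unit
            +{ack,done} ↦ &{ack,done}  (⊕→&)
              • ack:
                +{stop,done} ↦ &{stop,done}  (⊕→&)
                  • stop:
                    ?Bool ↦ !Bool
                      Y ↦ Y
                  • done:
                    &{retry,data,more} ↦ +{retry,data,more}  (offer→select)
                      • retry:
                        Y ↦ Y
                      • data:
                        Y ↦ Y
                      • more:
                        end ↦ end
              • done:
                ?Str ↦ !Str
                  !Str ↦ ?Str
                    Y ↦ Y
        • more:
          !Unit ↦ ?Unit
            !Unit ↦ ?Unit
              +{more,retry,done} ↦ &{more,retry,done}  (⊕→&)
                • more:
                  !Bool ↦ ?Bool
                    Y ↦ Y
                • retry:
                  +{retry,ack,err} ↦ &{retry,ack,err}  (⊕→&)
                    • retry:
                      Y ↦ Y
                    • ack:
                      end ↦ end
                    • err:
                      Y ↦ Y
                • done:
                  +{more,data,ack} ↦ &{more,data,ack}  (⊕→&)
                    • more:
                      Y ↦ Y
                    • data:
                      end ↦ end
                    • ack:
                      Y ↦ Y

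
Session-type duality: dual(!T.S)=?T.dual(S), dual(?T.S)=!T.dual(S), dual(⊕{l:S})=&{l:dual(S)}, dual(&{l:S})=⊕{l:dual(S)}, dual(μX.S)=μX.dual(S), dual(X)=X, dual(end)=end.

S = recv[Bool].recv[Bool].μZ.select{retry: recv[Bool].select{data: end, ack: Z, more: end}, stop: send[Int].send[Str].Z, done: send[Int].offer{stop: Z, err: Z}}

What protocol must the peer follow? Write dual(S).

recv[Bool] = send[Bool]
  recv[Bool] = send[Bool]
    μZ = μZ  (rec unchanged)
      select{retry,stop,done} = offer{retry,stop,done}  (⊕→&)
        case retry:
          recv[Bool] = send[Bool]
            select{data,ack,more} = offer{data,ack,more}  (⊕→&)
              case data:
                dual(end) = end
              case ack:
                dual(Z) = Z
              case more:
                dual(end) = end
        case stop:
          send[Int] = recv[Int]
            send[Str] = recv[Str]
              dual(Z) = Z
        case done:
          send[Int] = recv[Int]
            offer{stop,err} = select{stop,err}  (offer→select)
              case stop:
                dual(Z) = Z
              case err:
                dual(Z) = Z

send[Bool].send[Bool].μZ.offer{retry: send[Bool].offer{data: end, ack: Z, more: end}, stop: recv[Int].recv[Str].Z, done: recv[Int].select{stop: Z, err: Z}}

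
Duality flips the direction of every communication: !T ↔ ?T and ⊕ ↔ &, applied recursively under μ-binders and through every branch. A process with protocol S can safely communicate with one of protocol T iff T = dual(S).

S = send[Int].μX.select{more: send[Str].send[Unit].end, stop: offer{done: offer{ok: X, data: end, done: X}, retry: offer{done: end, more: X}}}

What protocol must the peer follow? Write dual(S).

send[Int] → recv[Int]
  μX → μX  (binder kept)
    select{more,stop} → offer{more,stop}  (⊕→&)
      case more:
        send[Str] → recv[Str]
          send[Unit] → recv[Unit]
            dual(end) = end
      case stop:
        offer{done,retry} → select{done,retry}  (offer→select)
          case done:
            offer{ok,data,done} → select{ok,data,done}  (offer→select)
              case ok:
                dual(X) = X
              case data:
                dual(end) = end
              case done:
                dual(X) = X
          case retry:
            offer{done,more} → select{done,more}  (offer→select)
              case done:
                dual(end) = end
              case more:
                dual(X) = X

recv[Int].μX.offer{more: recv[Str].recv[Unit].end, stop: select{done: select{ok: X, data: end, done: X}, retry: select{done: end, more: X}}}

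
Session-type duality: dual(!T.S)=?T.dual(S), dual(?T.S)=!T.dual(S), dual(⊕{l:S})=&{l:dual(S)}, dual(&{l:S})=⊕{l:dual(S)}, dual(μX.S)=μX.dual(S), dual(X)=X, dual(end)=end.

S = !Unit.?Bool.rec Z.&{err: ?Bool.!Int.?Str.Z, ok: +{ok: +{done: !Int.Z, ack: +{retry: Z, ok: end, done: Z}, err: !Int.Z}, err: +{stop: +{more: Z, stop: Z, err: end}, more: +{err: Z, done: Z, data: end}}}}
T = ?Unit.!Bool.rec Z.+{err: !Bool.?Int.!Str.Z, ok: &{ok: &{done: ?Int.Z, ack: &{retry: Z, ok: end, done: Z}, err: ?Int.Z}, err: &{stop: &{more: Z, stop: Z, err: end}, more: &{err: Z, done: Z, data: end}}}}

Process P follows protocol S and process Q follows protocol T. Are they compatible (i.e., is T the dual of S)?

YES

!Unit ‖ ?Unit  match
  ?Bool ‖ !Bool  match
    rec Z ‖ rec Z  match (μ self-dual)
      &{err,ok} ‖ +{err,ok}  match same labels
        case err:
          ?Bool ‖ !Bool  match
            !Int ‖ ?Int  match
              ?Str ‖ !Str  match
                Z ‖ Z  match
        case ok:
          +{ok,err} ‖ &{ok,err}  match same labels
            case ok:
              +{done,ack,err} ‖ &{done,ack,err}  match same labels
                case done:
                  !Int ‖ ?Int  match
                    Z ‖ Z  match
                case ack:
                  +{retry,ok,done} ‖ &{retry,ok,done}  match same labels
                    case retry:
                      Z ‖ Z  match
                    case ok:
                      end ‖ end  match
                    case done:
                      Z ‖ Z  match
                case err:
                  !Int ‖ ?Int  match
                    Z ‖ Z  match
            case err:
              +{stop,more} ‖ &{stop,more}  match same labels
                case stop:
                  +{more,stop,err} ‖ &{more,stop,err}  match same labels
                    case more:
                      Z ‖ Z  match
                    case stop:
                      Z ‖ Z  match
                    case err:
                      end ‖ end  match
                case more:
                  +{err,done,data} ‖ &{err,done,data}  match same labels
                    case err:
                      Z ‖ Z  match
                    case done:
                      Z ‖ Z  match
                    case data:
                      end ‖ end  match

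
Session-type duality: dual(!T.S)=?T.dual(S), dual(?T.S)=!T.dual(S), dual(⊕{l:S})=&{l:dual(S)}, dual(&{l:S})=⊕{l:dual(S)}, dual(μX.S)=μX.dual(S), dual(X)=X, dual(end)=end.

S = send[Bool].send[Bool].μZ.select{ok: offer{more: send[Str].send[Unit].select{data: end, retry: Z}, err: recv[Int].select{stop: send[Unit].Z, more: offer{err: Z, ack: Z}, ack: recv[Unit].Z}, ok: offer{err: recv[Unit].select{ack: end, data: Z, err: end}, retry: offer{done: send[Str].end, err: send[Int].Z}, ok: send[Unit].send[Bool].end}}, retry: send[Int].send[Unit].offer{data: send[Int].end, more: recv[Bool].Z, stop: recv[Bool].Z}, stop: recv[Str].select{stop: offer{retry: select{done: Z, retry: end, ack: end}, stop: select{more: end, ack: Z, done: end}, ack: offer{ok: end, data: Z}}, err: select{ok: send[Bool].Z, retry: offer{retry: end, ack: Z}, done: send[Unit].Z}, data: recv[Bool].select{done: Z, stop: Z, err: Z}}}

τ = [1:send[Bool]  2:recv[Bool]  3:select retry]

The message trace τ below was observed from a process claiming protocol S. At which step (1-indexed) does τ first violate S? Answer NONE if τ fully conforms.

[1] send[Bool]  ✓  now at send[Bool].μZ.…
[2] got recv[Bool], protocol expects send[Bool]  ✗

2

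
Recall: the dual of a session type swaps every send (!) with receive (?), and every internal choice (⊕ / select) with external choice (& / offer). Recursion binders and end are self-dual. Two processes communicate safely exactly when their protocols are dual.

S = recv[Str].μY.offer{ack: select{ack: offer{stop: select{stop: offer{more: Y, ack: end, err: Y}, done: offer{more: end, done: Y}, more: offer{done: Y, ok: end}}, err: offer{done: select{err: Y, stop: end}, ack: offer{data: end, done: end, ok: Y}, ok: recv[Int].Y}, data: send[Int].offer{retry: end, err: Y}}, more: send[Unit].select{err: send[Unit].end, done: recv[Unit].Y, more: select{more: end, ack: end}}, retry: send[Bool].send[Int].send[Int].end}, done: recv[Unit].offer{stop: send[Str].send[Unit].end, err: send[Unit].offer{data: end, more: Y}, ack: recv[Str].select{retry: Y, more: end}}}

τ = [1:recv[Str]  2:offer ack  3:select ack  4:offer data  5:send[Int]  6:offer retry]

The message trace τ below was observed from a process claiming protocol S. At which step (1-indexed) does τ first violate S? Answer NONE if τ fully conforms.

@1 recv[Str]  ✓  cont: μY.…
@2 offer ack  ✓  cont: select{ack: offer{stop: select{stop: offer{more: μY.…, ack: end, err: μY.…}, done: offer{more: end, done: μY.…}, more: offer{done: μY.…, ok: end}}, err: offer{done: select{err: μY.…, stop: end}, ack: offer{data: end, done: end, ok: μY.…}, ok: recv[Int].μY.…}, data: send[Int].offer{retry: end, err: μY.…}}, more: send[Unit].select{err: send[Unit].end, done: recv[Unit].μY.…, more: select{more: end, ack: end}}, retry: send[Bool].send[Int].send[Int].end}
@3 select ack  ✓  cont: offer{stop: select{stop: offer{more: μY.…, ack: end, err: μY.…}, done: offer{more: end, done: μY.…}, more: offer{done: μY.…, ok: end}}, err: offer{done: select{err: μY.…, stop: end}, ack: offer{data: end, done: end, ok: μY.…}, ok: recv[Int].μY.…}, data: send[Int].offer{retry: end, err: μY.…}}
@4 offer data  ✓  cont: send[Int].offer{retry: end, err: μY.…}
@5 send[Int]  ✓  cont: offer{retry: end, err: μY.…}
@6 offer retry  ✓  cont: end
all 6 steps conform

NONE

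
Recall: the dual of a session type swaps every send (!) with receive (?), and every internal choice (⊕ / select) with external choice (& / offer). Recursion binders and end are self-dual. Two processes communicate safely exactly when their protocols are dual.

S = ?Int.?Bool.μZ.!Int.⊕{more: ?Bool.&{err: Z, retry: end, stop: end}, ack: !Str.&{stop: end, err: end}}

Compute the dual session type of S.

!Int.!Bool.μZ.?Int.&{more: !Bool.⊕{err: Z, retry: end, stop: end}, ack: ?Str.⊕{stop: end, err: end}}

?Int = !Int
  ?Bool = !Bool
    μZ = μZ  (μ self-dual)
      !Int = ?Int
        ⊕{more,ack} = &{more,ack}  (⊕→&)
          • more:
            ?Bool = !Bool
              &{err,retry,stop} = ⊕{err,retry,stop}  (&→⊕)
                • err:
                  Z self-dual
                • retry:
                  end self-dual
                • stop:
                  end self-dual
          • ack:
            !Str = ?Str
              &{stop,err} = ⊕{stop,err}  (&→⊕)
                • stop:
                  end self-dual
                • err:
                  end self-dual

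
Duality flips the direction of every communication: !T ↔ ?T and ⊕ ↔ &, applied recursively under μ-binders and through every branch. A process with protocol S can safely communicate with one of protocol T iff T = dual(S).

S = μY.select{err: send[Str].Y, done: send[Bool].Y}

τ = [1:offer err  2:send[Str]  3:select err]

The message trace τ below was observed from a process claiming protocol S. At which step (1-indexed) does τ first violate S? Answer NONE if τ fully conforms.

1

step 1: got offer err, protocol expects select err or select done  ✗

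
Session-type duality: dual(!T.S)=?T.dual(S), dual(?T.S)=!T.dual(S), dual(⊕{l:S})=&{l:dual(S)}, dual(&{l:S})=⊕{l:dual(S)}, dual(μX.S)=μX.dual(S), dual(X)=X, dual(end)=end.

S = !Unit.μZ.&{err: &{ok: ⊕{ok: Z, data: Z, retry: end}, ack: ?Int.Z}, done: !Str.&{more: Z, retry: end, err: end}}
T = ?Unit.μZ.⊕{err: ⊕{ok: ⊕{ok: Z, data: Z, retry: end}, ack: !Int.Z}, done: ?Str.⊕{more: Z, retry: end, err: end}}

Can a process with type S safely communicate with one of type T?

!Unit ‖ ?Unit  ✓
  μZ ‖ μZ  ✓ (μ self-dual)
    &{err,done} ‖ ⊕{err,done}  ✓ label sets agree
      case err:
        &{ok,ack} ‖ ⊕{ok,ack}  ✓ label sets agree
          case ok:
            ⊕{ok,data,retry} ‖ ⊕{ok,data,retry}  ✗ choice polarity not flipped — not dual

NO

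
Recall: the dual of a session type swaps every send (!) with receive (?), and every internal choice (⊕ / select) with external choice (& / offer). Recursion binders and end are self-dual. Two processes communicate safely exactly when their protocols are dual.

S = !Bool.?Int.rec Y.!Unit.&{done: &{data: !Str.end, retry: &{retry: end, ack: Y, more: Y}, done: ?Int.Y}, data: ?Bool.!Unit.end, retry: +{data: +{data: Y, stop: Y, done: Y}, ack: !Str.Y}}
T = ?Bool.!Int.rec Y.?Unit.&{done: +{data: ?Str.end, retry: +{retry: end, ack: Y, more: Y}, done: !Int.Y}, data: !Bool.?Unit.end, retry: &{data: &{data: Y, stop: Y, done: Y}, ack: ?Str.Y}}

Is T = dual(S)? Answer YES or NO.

!Bool vs ?Bool  ok
  ?Int vs !Int  ok
    rec Y vs rec Y  ok (binder kept)
      !Unit vs ?Unit  ok
        &{done,data,retry} vs &{done,data,retry}  ✗ choice polarity not flipped — not dual

NO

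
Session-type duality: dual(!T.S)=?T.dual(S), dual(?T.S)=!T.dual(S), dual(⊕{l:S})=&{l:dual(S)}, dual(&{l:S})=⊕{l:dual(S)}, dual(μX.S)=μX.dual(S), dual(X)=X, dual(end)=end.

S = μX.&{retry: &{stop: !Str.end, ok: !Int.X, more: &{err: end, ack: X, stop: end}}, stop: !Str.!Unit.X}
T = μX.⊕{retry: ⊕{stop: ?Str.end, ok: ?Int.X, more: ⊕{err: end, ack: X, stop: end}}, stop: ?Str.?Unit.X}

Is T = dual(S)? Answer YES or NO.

μX ‖ μX  match (rec unchanged)
  &{retry,stop} ‖ ⊕{retry,stop}  match label sets agree
    case retry:
      &{stop,ok,more} ‖ ⊕{stop,ok,more}  match label sets agree
        case stop:
          !Str ‖ ?Str  match
            end ‖ end  match
        case ok:
          !Int ‖ ?Int  match
            X ‖ X  match
        case more:
          &{err,ack,stop} ‖ ⊕{err,ack,stop}  match label sets agree
            case err:
              end ‖ end  match
            case ack:
              X ‖ X  match
            case stop:
              end ‖ end  match
    case stop:
      !Str ‖ ?Str  match
        !Unit ‖ ?Unit  match
          X ‖ X  match

YES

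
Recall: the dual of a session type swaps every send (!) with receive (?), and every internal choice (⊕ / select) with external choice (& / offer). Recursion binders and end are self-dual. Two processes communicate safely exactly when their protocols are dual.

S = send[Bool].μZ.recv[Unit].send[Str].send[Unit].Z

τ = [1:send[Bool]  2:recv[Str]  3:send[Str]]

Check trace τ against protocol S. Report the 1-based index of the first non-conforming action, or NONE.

@1 send[Bool]  match  now at μZ.…
@2 got recv[Str], protocol expects recv[Unit]  ✗

2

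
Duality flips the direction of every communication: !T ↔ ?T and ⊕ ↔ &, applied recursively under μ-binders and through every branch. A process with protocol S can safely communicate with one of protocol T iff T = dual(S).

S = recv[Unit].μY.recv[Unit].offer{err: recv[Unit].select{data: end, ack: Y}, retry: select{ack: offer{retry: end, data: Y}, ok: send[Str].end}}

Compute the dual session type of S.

send[Unit].μY.send[Unit].select{err: send[Unit].offer{data: end, ack: Y}, retry: offer{ack: select{retry: end, data: Y}, ok: recv[Str].end}}

recv[Unit] ↦ send[Unit]
  μY ↦ μY  (rec unchanged)
    recv[Unit] ↦ send[Unit]
      offer{err,retry} ↦ select{err,retry}  (external→internal)
        • err:
          recv[Unit] ↦ send[Unit]
            select{data,ack} ↦ offer{data,ack}  (select→offer)
              • data:
                dual(end) = end
              • ack:
                dual(Y) = Y
        • retry:
          select{ack,ok} ↦ offer{ack,ok}  (select→offer)
            • ack:
              offer{retry,data} ↦ select{retry,data}  (external→internal)
                • retry:
                  dual(end) = end
                • data:
                  dual(Y) = Y
            • ok:
              send[Str] ↦ recv[Str]
                dual(end) = end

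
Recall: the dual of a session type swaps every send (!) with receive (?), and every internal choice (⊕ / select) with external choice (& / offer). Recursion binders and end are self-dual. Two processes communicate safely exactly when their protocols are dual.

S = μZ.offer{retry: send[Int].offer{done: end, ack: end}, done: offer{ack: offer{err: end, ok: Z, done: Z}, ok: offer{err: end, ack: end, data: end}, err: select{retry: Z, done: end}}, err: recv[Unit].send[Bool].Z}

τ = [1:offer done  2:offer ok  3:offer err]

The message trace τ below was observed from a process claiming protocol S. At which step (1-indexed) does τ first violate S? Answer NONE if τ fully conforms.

NONE

[1] offer done  match  residual = offer{ack: offer{err: end, ok: μZ.…, done: μZ.…}, ok: offer{err: end, ack: end, data: end}, err: select{retry: μZ.…, done: end}}
[2] offer ok  match  residual = offer{err: end, ack: end, data: end}
[3] offer err  match  residual = end
all 3 steps conform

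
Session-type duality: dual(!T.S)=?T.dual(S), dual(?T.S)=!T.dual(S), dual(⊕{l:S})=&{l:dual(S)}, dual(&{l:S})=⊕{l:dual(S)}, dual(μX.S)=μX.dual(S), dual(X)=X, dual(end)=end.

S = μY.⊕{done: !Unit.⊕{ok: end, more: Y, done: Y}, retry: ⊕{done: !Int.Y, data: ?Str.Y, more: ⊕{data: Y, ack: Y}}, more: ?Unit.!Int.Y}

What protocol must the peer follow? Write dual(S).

μY.&{done: ?Unit.&{ok: end, more: Y, done: Y}, retry: &{done: ?Int.Y, data: !Str.Y, more: &{data: Y, ack: Y}}, more: !Unit.?Int.Y}

μY ↦ μY  (rec unchanged)
  ⊕{done,retry,more} ↦ &{done,retry,more}  (select→offer)
    [done]
      !Unit ↦ ?Unit
        ⊕{ok,more,done} ↦ &{ok,more,done}  (select→offer)
          [ok]
            dual(end) = end
          [more]
            dual(Y) = Y
          [done]
            dual(Y) = Y
    [retry]
      ⊕{done,data,more} ↦ &{done,data,more}  (select→offer)
        [done]
          !Int ↦ ?Int
            dual(Y) = Y
        [data]
          ?Str ↦ !Str
            dual(Y) = Y
        [more]
          ⊕{data,ack} ↦ &{data,ack}  (select→offer)
            [data]
              dual(Y) = Y
            [ack]
              dual(Y) = Y
    [more]
      ?Unit ↦ !Unit
        !Int ↦ ?Int
          dual(Y) = Y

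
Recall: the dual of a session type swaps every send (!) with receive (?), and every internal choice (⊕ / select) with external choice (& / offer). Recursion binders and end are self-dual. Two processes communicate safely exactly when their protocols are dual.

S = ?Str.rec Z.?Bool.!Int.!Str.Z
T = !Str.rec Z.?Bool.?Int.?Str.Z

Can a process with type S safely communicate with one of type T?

?Str vs !Str  match
  rec Z vs rec Z  match (μ self-dual)
    ?Bool vs ?Bool  ✗ same direction on both sides — not dual

NO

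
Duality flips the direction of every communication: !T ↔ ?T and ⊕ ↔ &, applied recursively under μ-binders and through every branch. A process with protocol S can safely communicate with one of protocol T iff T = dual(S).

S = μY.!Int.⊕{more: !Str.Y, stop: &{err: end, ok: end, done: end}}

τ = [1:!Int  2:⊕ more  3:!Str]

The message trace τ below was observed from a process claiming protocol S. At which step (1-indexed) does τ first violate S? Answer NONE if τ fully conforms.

NONE

@1 !Int  ✓  cont: ⊕{more: !Str.μY.…, stop: &{err: end, ok: end, done: end}}
@2 ⊕ more  ✓  cont: !Str.μY.…
@3 !Str  ✓  cont: μY.…
τ conforms to S (length 3)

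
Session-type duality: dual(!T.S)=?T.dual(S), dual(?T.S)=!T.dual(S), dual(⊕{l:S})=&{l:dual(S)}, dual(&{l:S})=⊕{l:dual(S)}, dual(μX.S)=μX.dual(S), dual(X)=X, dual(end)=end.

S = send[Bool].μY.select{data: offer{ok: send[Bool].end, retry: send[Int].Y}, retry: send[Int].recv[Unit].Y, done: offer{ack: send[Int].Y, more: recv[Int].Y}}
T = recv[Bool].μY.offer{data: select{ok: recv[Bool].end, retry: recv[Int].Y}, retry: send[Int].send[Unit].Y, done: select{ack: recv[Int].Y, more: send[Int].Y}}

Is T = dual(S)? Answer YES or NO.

NO

send[Bool] ‖ recv[Bool]  ✓
  μY ‖ μY  ✓ (rec unchanged)
    select{data,retry,done} ‖ offer{data,retry,done}  ✓ label sets agree
      [data]
        offer{ok,retry} ‖ select{ok,retry}  ✓ label sets agree
          [ok]
            send[Bool] ‖ recv[Bool]  ✓
              end ‖ end  ✓
          [retry]
            send[Int] ‖ recv[Int]  ✓
              Y ‖ Y  ✓
      [retry]
        send[Int] ‖ send[Int]  ✗ same direction on both sides — not dual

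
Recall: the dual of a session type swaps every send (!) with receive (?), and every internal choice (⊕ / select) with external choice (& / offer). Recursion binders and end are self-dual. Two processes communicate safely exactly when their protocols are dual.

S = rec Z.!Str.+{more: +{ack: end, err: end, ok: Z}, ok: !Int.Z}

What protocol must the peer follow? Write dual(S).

rec Z.?Str.&{more: &{ack: end, err: end, ok: Z}, ok: ?Int.Z}

rec Z → rec Z  (rec unchanged)
  !Str → ?Str
    +{more,ok} → &{more,ok}  (select→offer)
      [more]
        +{ack,err,ok} → &{ack,err,ok}  (select→offer)
          [ack]
            end ↦ end
          [err]
            end ↦ end
          [ok]
            Z ↦ Z
      [ok]
        !Int → ?Int
          Z ↦ Z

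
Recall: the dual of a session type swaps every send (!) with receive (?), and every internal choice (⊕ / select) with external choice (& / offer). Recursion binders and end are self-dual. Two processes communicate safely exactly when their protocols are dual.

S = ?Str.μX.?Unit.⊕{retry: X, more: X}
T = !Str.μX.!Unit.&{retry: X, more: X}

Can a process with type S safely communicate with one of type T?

YES

?Str vs !Str  match
  μX vs μX  match (binder kept)
    ?Unit vs !Unit  match
      ⊕{retry,more} vs &{retry,more}  match labels match
        [retry]
          X vs X  match
        [more]
          X vs X  match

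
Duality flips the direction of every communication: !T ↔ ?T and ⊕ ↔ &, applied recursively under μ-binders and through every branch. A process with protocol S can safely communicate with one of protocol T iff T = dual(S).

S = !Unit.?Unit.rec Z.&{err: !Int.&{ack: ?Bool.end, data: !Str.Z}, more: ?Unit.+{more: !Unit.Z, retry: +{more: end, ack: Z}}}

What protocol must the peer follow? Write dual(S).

!Unit = ?Unit
  ?Unit = !Unit
    rec Z = rec Z  (binder kept)
      &{err,more} = +{err,more}  (external→internal)
        case err:
          !Int = ?Int
            &{ack,data} = +{ack,data}  (external→internal)
              case ack:
                ?Bool = !Bool
                  end ↦ end
              case data:
                !Str = ?Str
                  Z ↦ Z
        case more:
          ?Unit = !Unit
            +{more,retry} = &{more,retry}  (⊕→&)
              case more:
                !Unit = ?Unit
                  Z ↦ Z
              case retry:
                +{more,ack} = &{more,ack}  (⊕→&)
                  case more:
                    end ↦ end
                  case ack:
                    Z ↦ Z

?Unit.!Unit.rec Z.+{err: ?Int.+{ack: !Bool.end, data: ?Str.Z}, more: !Unit.&{more: ?Unit.Z, retry: &{more: end, ack: Z}}}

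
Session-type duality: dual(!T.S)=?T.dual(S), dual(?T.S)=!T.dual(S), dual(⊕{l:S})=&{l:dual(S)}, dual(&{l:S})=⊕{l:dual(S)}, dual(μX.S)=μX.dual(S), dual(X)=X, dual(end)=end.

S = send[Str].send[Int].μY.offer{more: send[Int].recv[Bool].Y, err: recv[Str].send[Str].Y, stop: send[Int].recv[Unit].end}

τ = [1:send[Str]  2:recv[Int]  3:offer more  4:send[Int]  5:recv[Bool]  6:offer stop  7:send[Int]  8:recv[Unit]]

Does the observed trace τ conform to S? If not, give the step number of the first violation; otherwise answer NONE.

2

step 1: send[Str]  ok  cont: send[Int].μY.…
step 2: got recv[Int], protocol expects send[Int]  ✗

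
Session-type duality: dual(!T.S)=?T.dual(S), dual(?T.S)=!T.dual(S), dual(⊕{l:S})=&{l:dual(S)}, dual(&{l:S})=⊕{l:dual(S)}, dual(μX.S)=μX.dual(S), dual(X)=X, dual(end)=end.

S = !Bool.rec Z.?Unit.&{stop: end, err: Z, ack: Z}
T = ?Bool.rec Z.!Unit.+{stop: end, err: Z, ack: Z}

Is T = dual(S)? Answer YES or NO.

YES

!Bool vs ?Bool  ok
  rec Z vs rec Z  ok (μ self-dual)
    ?Unit vs !Unit  ok
      &{stop,err,ack} vs +{stop,err,ack}  ok label sets agree
        [stop]
          end vs end  ok
        [err]
          Z vs Z  ok
        [ack]
          Z vs Z  ok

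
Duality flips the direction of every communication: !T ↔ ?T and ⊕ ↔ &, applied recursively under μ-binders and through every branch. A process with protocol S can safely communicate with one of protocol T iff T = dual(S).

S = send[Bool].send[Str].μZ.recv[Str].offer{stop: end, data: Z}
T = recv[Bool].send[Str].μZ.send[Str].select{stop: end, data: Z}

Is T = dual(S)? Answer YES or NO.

send[Bool] ‖ recv[Bool]  ok
  send[Str] ‖ send[Str]  ✗ same direction on both sides — not dual

NO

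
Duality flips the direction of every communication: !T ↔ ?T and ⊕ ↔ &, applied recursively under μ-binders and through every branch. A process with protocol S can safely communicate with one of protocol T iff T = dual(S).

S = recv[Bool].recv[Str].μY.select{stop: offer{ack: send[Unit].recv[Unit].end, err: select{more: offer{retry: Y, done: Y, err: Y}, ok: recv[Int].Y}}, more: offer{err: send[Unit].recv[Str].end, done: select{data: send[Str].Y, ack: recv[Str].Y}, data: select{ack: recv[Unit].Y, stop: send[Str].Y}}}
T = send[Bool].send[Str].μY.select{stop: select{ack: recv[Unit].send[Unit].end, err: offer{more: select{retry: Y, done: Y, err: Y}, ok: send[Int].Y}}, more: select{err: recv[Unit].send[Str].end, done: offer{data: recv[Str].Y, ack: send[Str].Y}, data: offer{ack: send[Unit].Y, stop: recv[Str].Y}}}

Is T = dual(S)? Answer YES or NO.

recv[Bool] | send[Bool]  match
  recv[Str] | send[Str]  match
    μY | μY  match (rec unchanged)
      select{stop,more} | select{stop,more}  ✗ choice polarity not flipped — not dual

NO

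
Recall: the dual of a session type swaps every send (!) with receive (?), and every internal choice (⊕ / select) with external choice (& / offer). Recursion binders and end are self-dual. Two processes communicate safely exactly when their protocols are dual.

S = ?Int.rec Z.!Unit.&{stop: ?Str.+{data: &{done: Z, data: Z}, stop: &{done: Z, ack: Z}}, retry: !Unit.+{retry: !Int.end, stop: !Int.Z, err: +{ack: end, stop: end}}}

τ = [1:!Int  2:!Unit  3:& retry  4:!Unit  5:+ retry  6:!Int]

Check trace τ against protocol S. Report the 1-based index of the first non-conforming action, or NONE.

@1 got !Int, protocol expects ?Int  ✗

1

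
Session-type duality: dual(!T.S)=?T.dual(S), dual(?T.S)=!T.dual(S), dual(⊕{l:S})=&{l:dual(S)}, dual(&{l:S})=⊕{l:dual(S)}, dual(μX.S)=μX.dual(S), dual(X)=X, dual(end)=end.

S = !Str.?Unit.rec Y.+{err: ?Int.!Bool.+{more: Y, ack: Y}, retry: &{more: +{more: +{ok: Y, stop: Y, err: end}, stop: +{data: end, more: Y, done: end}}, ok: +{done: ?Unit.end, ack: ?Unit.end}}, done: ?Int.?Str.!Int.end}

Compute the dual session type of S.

?Str.!Unit.rec Y.&{err: !Int.?Bool.&{more: Y, ack: Y}, retry: +{more: &{more: &{ok: Y, stop: Y, err: end}, stop: &{data: end, more: Y, done: end}}, ok: &{done: !Unit.end, ack: !Unit.end}}, done: !Int.!Str.?Int.end}

!Str = ?Str
  ?Unit = !Unit
    rec Y = rec Y  (rec unchanged)
      +{err,retry,done} = &{err,retry,done}  (select→offer)
        [err]
          ?Int = !Int
            !Bool = ?Bool
              +{more,ack} = &{more,ack}  (select→offer)
                [more]
                  dual(Y) = Y
                [ack]
                  dual(Y) = Y
        [retry]
          &{more,ok} = +{more,ok}  (external→internal)
            [more]
              +{more,stop} = &{more,stop}  (select→offer)
                [more]
                  +{ok,stop,err} = &{ok,stop,err}  (select→offer)
                    [ok]
                      dual(Y) = Y
                    [stop]
                      dual(Y) = Y
                    [err]
                      dual(end) = end
                [stop]
                  +{data,more,done} = &{data,more,done}  (select→offer)
                    [data]
                      dual(end) = end
                    [more]
                      dual(Y) = Y
                    [done]
                      dual(end) = end
            [ok]
              +{done,ack} = &{done,ack}  (select→offer)
                [done]
                  ?Unit = !Unit
                    dual(end) = end
                [ack]
                  ?Unit = !Unit
                    dual(end) = end
        [done]
          ?Int = !Int
            ?Str = !Str
              !Int = ?Int
                dual(end) = end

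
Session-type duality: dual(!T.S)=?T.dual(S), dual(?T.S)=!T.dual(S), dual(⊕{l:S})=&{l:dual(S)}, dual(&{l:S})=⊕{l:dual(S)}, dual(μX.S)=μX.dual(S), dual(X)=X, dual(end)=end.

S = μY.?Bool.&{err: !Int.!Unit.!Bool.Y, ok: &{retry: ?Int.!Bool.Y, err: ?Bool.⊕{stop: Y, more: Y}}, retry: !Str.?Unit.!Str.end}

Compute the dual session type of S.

μY → μY  (rec unchanged)
  ?Bool → !Bool
    &{err,ok,retry} → ⊕{err,ok,retry}  (offer→select)
      • err:
        !Int → ?Int
          !Unit → ?Unit
            !Bool → ?Bool
              Y ↦ Y
      • ok:
        &{retry,err} → ⊕{retry,err}  (offer→select)
          • retry:
            ?Int → !Int
              !Bool → ?Bool
                Y ↦ Y
          • err:
            ?Bool → !Bool
              ⊕{stop,more} → &{stop,more}  (internal→external)
                • stop:
                  Y ↦ Y
                • more:
                  Y ↦ Y
      • retry:
        !Str → ?Str
          ?Unit → !Unit
            !Str → ?Str
              end ↦ end

μY.!Bool.⊕{err: ?Int.?Unit.?Bool.Y, ok: ⊕{retry: !Int.?Bool.Y, err: !Bool.&{stop: Y, more: Y}}, retry: ?Str.!Unit.?Str.end}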